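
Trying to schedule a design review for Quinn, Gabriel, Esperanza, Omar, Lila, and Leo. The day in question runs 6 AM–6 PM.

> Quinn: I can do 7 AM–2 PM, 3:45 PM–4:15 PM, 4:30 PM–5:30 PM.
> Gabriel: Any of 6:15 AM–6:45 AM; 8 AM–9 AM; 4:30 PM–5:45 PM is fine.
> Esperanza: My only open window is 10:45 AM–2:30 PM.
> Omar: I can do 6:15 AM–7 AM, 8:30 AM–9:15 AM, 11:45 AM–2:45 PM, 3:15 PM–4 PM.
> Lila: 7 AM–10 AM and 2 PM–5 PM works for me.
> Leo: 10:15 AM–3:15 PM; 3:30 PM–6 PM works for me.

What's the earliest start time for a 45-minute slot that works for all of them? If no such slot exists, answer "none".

Quinn ∩ Gabriel: 08:00-09:00, 16:30-17:30.
Quinn ∩ Gabriel ∩ Esperanza: ∅.
Quinn ∩ Gabriel ∩ Esperanza ∩ Omar: ∅.
Quinn ∩ Gabriel ∩ Esperanza ∩ Omar ∩ Lila: ∅.
Quinn ∩ Gabriel ∩ Esperanza ∩ Omar ∩ Lila ∩ Leo: ∅.
There is no time when everyone is free.
No common window is at least 45 minutes long.

none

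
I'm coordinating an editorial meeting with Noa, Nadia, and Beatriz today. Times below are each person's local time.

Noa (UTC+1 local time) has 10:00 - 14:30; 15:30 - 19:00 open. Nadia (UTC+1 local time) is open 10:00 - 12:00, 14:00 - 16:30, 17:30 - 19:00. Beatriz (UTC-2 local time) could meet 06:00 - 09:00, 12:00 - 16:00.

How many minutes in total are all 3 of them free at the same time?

270

Noa in UTC: 09:00-13:30, 14:30-18:00 (subtract 1h to convert from UTC+1).
Nadia in UTC: 09:00-11:00, 13:00-15:30, 16:30-18:00 (subtract 1h to convert from UTC+1).
Beatriz in UTC: 08:00-11:00, 14:00-18:00 (add 2h to convert from UTC-2).
Noa ∩ Nadia: 09:00-11:00, 13:00-13:30, 14:30-15:30, 16:30-18:00.
Noa ∩ Nadia ∩ Beatriz: 09:00-11:00, 14:30-15:30, 16:30-18:00.
Those are the intersection windows.
Summing the common windows: 120 + 60 + 90 = 270 minutes.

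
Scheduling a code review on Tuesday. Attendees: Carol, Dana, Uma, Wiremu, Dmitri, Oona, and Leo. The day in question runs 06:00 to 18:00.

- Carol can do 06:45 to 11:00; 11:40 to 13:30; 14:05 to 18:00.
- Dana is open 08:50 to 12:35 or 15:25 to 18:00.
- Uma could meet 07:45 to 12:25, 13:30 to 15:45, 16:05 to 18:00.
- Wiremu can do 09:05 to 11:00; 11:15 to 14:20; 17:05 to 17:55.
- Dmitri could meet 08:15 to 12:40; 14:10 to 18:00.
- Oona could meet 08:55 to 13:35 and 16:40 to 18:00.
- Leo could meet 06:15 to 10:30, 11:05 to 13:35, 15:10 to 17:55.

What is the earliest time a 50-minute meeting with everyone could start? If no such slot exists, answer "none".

Carol ∩ Dana: 08:50-11:00, 11:40-12:35, 15:25-18:00.
Carol ∩ Dana ∩ Uma: 08:50-11:00, 11:40-12:25, 15:25-15:45, 16:05-18:00.
Carol ∩ Dana ∩ Uma ∩ Wiremu: 09:05-11:00, 11:40-12:25, 17:05-17:55.
Carol ∩ Dana ∩ Uma ∩ Wiremu ∩ Dmitri: 09:05-11:00, 11:40-12:25, 17:05-17:55.
Carol ∩ Dana ∩ Uma ∩ Wiremu ∩ Dmitri ∩ Oona: 09:05-11:00, 11:40-12:25, 17:05-17:55.
Carol ∩ Dana ∩ Uma ∩ Wiremu ∩ Dmitri ∩ Oona ∩ Leo: 09:05-10:30, 11:40-12:25, 17:05-17:55.
The first common window of at least 50 minutes is 09:05-10:30, so the earliest start is 09:05.

09:05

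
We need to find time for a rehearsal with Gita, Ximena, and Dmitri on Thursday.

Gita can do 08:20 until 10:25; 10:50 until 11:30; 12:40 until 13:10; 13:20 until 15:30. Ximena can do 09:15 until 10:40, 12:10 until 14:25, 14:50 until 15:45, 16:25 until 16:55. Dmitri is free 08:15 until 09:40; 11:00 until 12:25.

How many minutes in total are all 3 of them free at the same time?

Gita ∩ Ximena: 09:15-10:25, 12:40-13:10, 13:20-14:25, 14:50-15:30.
Gita ∩ Ximena ∩ Dmitri: 09:15-09:40.
That's a single block of 25 minutes.

25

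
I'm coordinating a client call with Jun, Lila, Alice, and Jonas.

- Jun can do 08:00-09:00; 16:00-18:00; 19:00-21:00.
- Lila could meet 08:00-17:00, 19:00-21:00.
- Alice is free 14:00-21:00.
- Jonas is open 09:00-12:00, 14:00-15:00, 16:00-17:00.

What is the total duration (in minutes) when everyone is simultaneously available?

60

Jun ∩ Lila: 08:00-09:00, 16:00-17:00, 19:00-21:00.
Jun ∩ Lila ∩ Alice: 16:00-17:00, 19:00-21:00.
Jun ∩ Lila ∩ Alice ∩ Jonas: 16:00-17:00.
Those are the intersection windows.
That's a single block of 60 minutes.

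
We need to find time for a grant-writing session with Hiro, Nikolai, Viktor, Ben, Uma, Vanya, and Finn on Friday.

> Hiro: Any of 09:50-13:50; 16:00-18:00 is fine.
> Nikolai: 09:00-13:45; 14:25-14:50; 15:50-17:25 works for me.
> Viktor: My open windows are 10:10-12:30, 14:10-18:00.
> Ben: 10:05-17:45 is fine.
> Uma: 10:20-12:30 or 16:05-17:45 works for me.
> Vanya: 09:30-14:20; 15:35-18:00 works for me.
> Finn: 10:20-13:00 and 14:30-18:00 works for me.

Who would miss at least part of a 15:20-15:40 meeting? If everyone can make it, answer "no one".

Hiro, Nikolai, Uma, Vanya

Hiro: not fully free for 15:20-15:40. Nikolai: not fully free for 15:20-15:40. Viktor: free for 15:20-15:40. Ben: free for 15:20-15:40. Uma: not fully free for 15:20-15:40. Vanya: not fully free for 15:20-15:40. Finn: free for 15:20-15:40.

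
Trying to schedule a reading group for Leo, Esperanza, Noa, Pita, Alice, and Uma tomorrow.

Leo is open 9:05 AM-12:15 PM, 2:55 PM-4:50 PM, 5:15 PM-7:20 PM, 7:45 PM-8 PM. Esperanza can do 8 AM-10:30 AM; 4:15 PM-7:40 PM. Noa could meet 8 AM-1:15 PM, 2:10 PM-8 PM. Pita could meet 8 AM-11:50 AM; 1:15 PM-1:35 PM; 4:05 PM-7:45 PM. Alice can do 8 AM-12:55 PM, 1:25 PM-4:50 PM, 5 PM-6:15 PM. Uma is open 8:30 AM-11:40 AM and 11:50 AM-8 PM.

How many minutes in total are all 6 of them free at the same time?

Leo ∩ Esperanza: 09:05-10:30, 16:15-16:50, 17:15-19:20.
Leo ∩ Esperanza ∩ Noa: 09:05-10:30, 16:15-16:50, 17:15-19:20.
Leo ∩ Esperanza ∩ Noa ∩ Pita: 09:05-10:30, 16:15-16:50, 17:15-19:20.
Leo ∩ Esperanza ∩ Noa ∩ Pita ∩ Alice: 09:05-10:30, 16:15-16:50, 17:15-18:15.
Leo ∩ Esperanza ∩ Noa ∩ Pita ∩ Alice ∩ Uma: 09:05-10:30, 16:15-16:50, 17:15-18:15.
Summing the common windows: 85 + 35 + 60 = 180 minutes.

180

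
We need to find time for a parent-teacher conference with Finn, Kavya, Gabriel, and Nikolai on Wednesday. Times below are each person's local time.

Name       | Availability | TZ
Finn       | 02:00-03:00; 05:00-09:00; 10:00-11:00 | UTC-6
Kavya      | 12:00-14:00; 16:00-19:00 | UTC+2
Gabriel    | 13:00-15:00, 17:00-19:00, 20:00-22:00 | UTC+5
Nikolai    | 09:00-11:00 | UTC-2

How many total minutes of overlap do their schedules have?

Finn in UTC: 08:00-09:00, 11:00-15:00, 16:00-17:00 (add 6h to convert from UTC-6).
Kavya in UTC: 10:00-12:00, 14:00-17:00 (subtract 2h to convert from UTC+2).
Gabriel in UTC: 08:00-10:00, 12:00-14:00, 15:00-17:00 (subtract 5h to convert from UTC+5).
Nikolai in UTC: 11:00-13:00 (add 2h to convert from UTC-2).
Finn ∩ Kavya: 11:00-12:00, 14:00-15:00, 16:00-17:00.
Finn ∩ Kavya ∩ Gabriel: 16:00-17:00.
Finn ∩ Kavya ∩ Gabriel ∩ Nikolai: ∅.
There is no time when everyone is free.
There is no common window, so the total is 0 minutes.

0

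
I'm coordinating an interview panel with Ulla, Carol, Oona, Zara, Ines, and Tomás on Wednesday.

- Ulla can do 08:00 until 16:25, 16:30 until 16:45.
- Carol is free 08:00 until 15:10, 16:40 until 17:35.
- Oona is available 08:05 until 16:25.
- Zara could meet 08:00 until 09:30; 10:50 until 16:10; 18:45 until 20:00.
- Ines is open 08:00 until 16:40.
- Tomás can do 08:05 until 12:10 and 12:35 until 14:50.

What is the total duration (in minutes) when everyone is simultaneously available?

300

Ulla ∩ Carol: 08:00-15:10, 16:40-16:45.
Ulla ∩ Carol ∩ Oona: 08:05-15:10.
Ulla ∩ Carol ∩ Oona ∩ Zara: 08:05-09:30, 10:50-15:10.
Ulla ∩ Carol ∩ Oona ∩ Zara ∩ Ines: 08:05-09:30, 10:50-15:10.
Ulla ∩ Carol ∩ Oona ∩ Zara ∩ Ines ∩ Tomás: 08:05-09:30, 10:50-12:10, 12:35-14:50.
Those are the intersection windows.
Summing the common windows: 85 + 80 + 135 = 300 minutes.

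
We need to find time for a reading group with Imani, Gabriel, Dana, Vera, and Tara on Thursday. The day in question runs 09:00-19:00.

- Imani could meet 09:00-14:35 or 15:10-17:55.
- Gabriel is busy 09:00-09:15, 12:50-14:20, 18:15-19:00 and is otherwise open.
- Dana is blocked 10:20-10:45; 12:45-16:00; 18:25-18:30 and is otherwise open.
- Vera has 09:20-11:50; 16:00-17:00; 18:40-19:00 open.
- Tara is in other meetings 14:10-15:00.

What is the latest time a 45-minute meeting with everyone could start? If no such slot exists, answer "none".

16:15

Imani free: 09:00-14:35, 15:10-17:55.
Gabriel free: 09:15-12:50, 14:20-18:15 (invert busy blocks within the working day).
Dana free: 09:00-10:20, 10:45-12:45, 16:00-18:25, 18:30-19:00 (invert busy blocks within the working day).
Vera free: 09:20-11:50, 16:00-17:00, 18:40-19:00.
Tara free: 09:00-14:10, 15:00-19:00 (invert busy blocks within the working day).
Imani ∩ Gabriel: 09:15-12:50, 14:20-14:35, 15:10-17:55.
Imani ∩ Gabriel ∩ Dana: 09:15-10:20, 10:45-12:45, 16:00-17:55.
Imani ∩ Gabriel ∩ Dana ∩ Vera: 09:20-10:20, 10:45-11:50, 16:00-17:00.
Imani ∩ Gabriel ∩ Dana ∩ Vera ∩ Tara: 09:20-10:20, 10:45-11:50, 16:00-17:00.
The last common window of at least 45 minutes is 16:00-17:00; a 45-minute meeting can start as late as 16:15 and still end by 17:00.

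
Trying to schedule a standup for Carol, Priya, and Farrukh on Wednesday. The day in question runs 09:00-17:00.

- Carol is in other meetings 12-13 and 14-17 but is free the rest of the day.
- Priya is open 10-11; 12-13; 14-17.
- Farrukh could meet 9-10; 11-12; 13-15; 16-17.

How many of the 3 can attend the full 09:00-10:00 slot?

2

Carol free: 09:00-12:00, 13:00-14:00 (invert busy blocks within the working day).
Priya free: 10:00-11:00, 12:00-13:00, 14:00-17:00.
Farrukh free: 09:00-10:00, 11:00-12:00, 13:00-15:00, 16:00-17:00.
Carol and Farrukh can make the full 09:00-10:00 slot — that's 2.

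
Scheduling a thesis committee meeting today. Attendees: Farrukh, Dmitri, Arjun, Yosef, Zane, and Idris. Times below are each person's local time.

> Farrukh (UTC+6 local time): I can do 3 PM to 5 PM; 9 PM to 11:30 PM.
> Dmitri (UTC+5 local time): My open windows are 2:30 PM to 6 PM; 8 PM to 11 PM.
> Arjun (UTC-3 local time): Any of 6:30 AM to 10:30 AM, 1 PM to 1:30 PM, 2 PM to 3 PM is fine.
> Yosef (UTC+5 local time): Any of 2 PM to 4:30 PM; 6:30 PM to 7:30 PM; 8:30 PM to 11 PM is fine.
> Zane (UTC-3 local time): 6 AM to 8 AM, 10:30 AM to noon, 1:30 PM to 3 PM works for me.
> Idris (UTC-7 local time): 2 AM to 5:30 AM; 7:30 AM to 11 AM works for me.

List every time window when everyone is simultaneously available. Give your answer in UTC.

09:30-11:00, 17:00-17:30

Farrukh in UTC: 09:00-11:00, 15:00-17:30 (subtract 6h to convert from UTC+6).
Dmitri in UTC: 09:30-13:00, 15:00-18:00 (subtract 5h to convert from UTC+5).
Arjun in UTC: 09:30-13:30, 16:00-16:30, 17:00-18:00 (add 3h to convert from UTC-3).
Yosef in UTC: 09:00-11:30, 13:30-14:30, 15:30-18:00 (subtract 5h to convert from UTC+5).
Zane in UTC: 09:00-11:00, 13:30-15:00, 16:30-18:00 (add 3h to convert from UTC-3).
Idris in UTC: 09:00-12:30, 14:30-18:00 (add 7h to convert from UTC-7).
Farrukh ∩ Dmitri: 09:30-11:00, 15:00-17:30.
Farrukh ∩ Dmitri ∩ Arjun: 09:30-11:00, 16:00-16:30, 17:00-17:30.
Farrukh ∩ Dmitri ∩ Arjun ∩ Yosef: 09:30-11:00, 16:00-16:30, 17:00-17:30.
Farrukh ∩ Dmitri ∩ Arjun ∩ Yosef ∩ Zane: 09:30-11:00, 17:00-17:30.
Farrukh ∩ Dmitri ∩ Arjun ∩ Yosef ∩ Zane ∩ Idris: 09:30-11:00, 17:00-17:30.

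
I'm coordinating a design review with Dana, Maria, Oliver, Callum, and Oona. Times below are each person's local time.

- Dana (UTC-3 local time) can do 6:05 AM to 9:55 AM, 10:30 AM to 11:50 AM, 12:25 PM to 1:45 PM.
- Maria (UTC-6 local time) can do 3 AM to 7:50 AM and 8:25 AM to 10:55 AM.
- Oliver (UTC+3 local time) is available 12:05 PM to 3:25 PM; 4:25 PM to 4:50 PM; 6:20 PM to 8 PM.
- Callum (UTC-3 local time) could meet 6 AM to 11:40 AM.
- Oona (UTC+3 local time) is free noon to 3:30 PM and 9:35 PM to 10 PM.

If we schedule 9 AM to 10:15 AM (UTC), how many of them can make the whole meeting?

Dana in UTC: 09:05-12:55, 13:30-14:50, 15:25-16:45 (add 3h to convert from UTC-3).
Maria in UTC: 09:00-13:50, 14:25-16:55 (add 6h to convert from UTC-6).
Oliver in UTC: 09:05-12:25, 13:25-13:50, 15:20-17:00 (subtract 3h to convert from UTC+3).
Callum in UTC: 09:00-14:40 (add 3h to convert from UTC-3).
Oona in UTC: 09:00-12:30, 18:35-19:00 (subtract 3h to convert from UTC+3).
Maria, Callum, and Oona can make the full 09:00-10:15 slot — that's 3.

3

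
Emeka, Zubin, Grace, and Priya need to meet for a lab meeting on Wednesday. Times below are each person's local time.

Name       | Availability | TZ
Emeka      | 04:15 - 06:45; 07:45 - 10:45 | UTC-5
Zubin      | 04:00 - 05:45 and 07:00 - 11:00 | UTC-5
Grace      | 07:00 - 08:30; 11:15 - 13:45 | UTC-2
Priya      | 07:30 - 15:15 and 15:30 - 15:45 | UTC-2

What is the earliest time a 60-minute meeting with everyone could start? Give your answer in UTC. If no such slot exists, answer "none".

09:30

Emeka in UTC: 09:15-11:45, 12:45-15:45 (add 5h to convert from UTC-5).
Zubin in UTC: 09:00-10:45, 12:00-16:00 (add 5h to convert from UTC-5).
Grace in UTC: 09:00-10:30, 13:15-15:45 (add 2h to convert from UTC-2).
Priya in UTC: 09:30-17:15, 17:30-17:45 (add 2h to convert from UTC-2).
Emeka ∩ Zubin: 09:15-10:45, 12:45-15:45.
Emeka ∩ Zubin ∩ Grace: 09:15-10:30, 13:15-15:45.
Emeka ∩ Zubin ∩ Grace ∩ Priya: 09:30-10:30, 13:15-15:45.
Those are the intersection windows.
The first common window of at least 60 minutes is 09:30-10:30, so the earliest start is 09:30.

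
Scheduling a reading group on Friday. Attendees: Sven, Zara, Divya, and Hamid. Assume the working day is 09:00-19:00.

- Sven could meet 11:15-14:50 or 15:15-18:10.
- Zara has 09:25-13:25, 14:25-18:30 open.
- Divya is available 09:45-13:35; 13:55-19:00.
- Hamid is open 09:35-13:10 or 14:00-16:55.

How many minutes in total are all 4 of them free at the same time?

Sven ∩ Zara: 11:15-13:25, 14:25-14:50, 15:15-18:10.
Sven ∩ Zara ∩ Divya: 11:15-13:25, 14:25-14:50, 15:15-18:10.
Sven ∩ Zara ∩ Divya ∩ Hamid: 11:15-13:10, 14:25-14:50, 15:15-16:55.
Summing the common windows: 115 + 25 + 100 = 240 minutes.

240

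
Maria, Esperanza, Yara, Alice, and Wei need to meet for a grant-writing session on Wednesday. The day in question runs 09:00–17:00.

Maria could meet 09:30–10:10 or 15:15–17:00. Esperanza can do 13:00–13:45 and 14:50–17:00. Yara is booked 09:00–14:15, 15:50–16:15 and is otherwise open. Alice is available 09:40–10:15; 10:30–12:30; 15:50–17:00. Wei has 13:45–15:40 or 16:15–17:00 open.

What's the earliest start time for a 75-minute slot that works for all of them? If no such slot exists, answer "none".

Maria free: 09:30-10:10, 15:15-17:00.
Esperanza free: 13:00-13:45, 14:50-17:00.
Yara free: 14:15-15:50, 16:15-17:00 (invert busy blocks within the working day).
Alice free: 09:40-10:15, 10:30-12:30, 15:50-17:00.
Wei free: 13:45-15:40, 16:15-17:00.
Maria ∩ Esperanza: 15:15-17:00.
Maria ∩ Esperanza ∩ Yara: 15:15-15:50, 16:15-17:00.
Maria ∩ Esperanza ∩ Yara ∩ Alice: 16:15-17:00.
Maria ∩ Esperanza ∩ Yara ∩ Alice ∩ Wei: 16:15-17:00.
No common window is at least 75 minutes long.

none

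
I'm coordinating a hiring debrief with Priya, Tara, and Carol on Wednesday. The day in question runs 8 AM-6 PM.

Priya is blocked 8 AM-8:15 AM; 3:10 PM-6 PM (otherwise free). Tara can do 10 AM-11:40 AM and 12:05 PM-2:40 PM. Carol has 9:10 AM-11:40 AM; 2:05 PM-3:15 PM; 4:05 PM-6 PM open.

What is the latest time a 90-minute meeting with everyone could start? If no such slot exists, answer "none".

Priya free: 08:15-15:10 (invert busy blocks within the working day).
Tara free: 10:00-11:40, 12:05-14:40.
Carol free: 09:10-11:40, 14:05-15:15, 16:05-18:00.
Priya ∩ Tara: 10:00-11:40, 12:05-14:40.
Priya ∩ Tara ∩ Carol: 10:00-11:40, 14:05-14:40.
Those are the intersection windows.
The last common window of at least 90 minutes is 10:00-11:40; a 90-minute meeting can start as late as 10:10 and still end by 11:40.

10:10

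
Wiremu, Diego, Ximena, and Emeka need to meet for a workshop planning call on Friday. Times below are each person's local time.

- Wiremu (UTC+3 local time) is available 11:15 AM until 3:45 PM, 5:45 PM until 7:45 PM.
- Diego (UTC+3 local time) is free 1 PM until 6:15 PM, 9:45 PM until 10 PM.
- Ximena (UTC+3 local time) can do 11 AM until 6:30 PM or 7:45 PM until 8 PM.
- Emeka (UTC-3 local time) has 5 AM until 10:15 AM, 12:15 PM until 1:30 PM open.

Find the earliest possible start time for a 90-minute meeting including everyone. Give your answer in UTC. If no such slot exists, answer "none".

Wiremu in UTC: 08:15-12:45, 14:45-16:45 (subtract 3h to convert from UTC+3).
Diego in UTC: 10:00-15:15, 18:45-19:00 (subtract 3h to convert from UTC+3).
Ximena in UTC: 08:00-15:30, 16:45-17:00 (subtract 3h to convert from UTC+3).
Emeka in UTC: 08:00-13:15, 15:15-16:30 (add 3h to convert from UTC-3).
Wiremu ∩ Diego: 10:00-12:45, 14:45-15:15.
Wiremu ∩ Diego ∩ Ximena: 10:00-12:45, 14:45-15:15.
Wiremu ∩ Diego ∩ Ximena ∩ Emeka: 10:00-12:45.
The first common window of at least 90 minutes is 10:00-12:45, so the earliest start is 10:00.

10:00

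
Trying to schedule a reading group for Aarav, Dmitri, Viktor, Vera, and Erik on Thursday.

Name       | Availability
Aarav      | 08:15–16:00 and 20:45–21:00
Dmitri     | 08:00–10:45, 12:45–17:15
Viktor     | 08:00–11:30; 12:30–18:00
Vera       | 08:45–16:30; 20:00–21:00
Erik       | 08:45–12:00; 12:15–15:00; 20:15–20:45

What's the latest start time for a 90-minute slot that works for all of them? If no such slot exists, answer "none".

Aarav ∩ Dmitri: 08:15-10:45, 12:45-16:00.
Aarav ∩ Dmitri ∩ Viktor: 08:15-10:45, 12:45-16:00.
Aarav ∩ Dmitri ∩ Viktor ∩ Vera: 08:45-10:45, 12:45-16:00.
Aarav ∩ Dmitri ∩ Viktor ∩ Vera ∩ Erik: 08:45-10:45, 12:45-15:00.
The last common window of at least 90 minutes is 12:45-15:00; a 90-minute meeting can start as late as 13:30 and still end by 15:00.

13:30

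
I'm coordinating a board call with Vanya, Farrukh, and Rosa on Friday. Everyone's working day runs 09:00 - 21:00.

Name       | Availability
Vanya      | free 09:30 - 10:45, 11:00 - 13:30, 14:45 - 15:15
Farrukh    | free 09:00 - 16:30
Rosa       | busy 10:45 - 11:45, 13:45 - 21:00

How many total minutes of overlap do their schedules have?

180

Vanya free: 09:30-10:45, 11:00-13:30, 14:45-15:15.
Farrukh free: 09:00-16:30.
Rosa free: 09:00-10:45, 11:45-13:45 (invert busy blocks within the working day).
Vanya ∩ Farrukh: 09:30-10:45, 11:00-13:30, 14:45-15:15.
Vanya ∩ Farrukh ∩ Rosa: 09:30-10:45, 11:45-13:30.
Those are the intersection windows.
Summing the common windows: 75 + 105 = 180 minutes.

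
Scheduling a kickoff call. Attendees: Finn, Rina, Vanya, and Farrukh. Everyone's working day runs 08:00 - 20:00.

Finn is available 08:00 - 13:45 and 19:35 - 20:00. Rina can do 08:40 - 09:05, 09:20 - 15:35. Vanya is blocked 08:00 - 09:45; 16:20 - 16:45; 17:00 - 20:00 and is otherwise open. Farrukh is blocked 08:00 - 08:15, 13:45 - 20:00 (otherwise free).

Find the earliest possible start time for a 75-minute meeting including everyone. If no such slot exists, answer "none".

Finn free: 08:00-13:45, 19:35-20:00.
Rina free: 08:40-09:05, 09:20-15:35.
Vanya free: 09:45-16:20, 16:45-17:00 (invert busy blocks within the working day).
Farrukh free: 08:15-13:45 (invert busy blocks within the working day).
Finn ∩ Rina: 08:40-09:05, 09:20-13:45.
Finn ∩ Rina ∩ Vanya: 09:45-13:45.
Finn ∩ Rina ∩ Vanya ∩ Farrukh: 09:45-13:45.
The first common window of at least 75 minutes is 09:45-13:45, so the earliest start is 09:45.

09:45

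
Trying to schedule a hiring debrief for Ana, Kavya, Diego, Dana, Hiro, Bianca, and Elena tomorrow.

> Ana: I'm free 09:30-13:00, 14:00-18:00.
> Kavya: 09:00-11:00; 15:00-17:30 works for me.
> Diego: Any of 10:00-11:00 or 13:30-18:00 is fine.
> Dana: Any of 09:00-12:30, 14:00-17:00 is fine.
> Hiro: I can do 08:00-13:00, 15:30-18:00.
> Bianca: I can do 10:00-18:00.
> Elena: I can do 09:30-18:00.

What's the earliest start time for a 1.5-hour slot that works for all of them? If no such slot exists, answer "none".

15:30

Ana ∩ Kavya: 09:30-11:00, 15:00-17:30.
Ana ∩ Kavya ∩ Diego: 10:00-11:00, 15:00-17:30.
Ana ∩ Kavya ∩ Diego ∩ Dana: 10:00-11:00, 15:00-17:00.
Ana ∩ Kavya ∩ Diego ∩ Dana ∩ Hiro: 10:00-11:00, 15:30-17:00.
Ana ∩ Kavya ∩ Diego ∩ Dana ∩ Hiro ∩ Bianca: 10:00-11:00, 15:30-17:00.
Ana ∩ Kavya ∩ Diego ∩ Dana ∩ Hiro ∩ Bianca ∩ Elena: 10:00-11:00, 15:30-17:00.
The first common window of at least 90 minutes is 15:30-17:00, so the earliest start is 15:30.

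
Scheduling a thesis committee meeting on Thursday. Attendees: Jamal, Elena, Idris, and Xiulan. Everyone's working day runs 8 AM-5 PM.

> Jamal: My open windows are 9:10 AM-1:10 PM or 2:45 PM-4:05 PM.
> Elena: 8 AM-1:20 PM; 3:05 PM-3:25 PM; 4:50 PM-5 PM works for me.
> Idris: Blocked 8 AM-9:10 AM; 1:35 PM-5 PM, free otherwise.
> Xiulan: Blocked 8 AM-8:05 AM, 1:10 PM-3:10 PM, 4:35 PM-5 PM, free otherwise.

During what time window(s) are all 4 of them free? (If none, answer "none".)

Jamal free: 09:10-13:10, 14:45-16:05.
Elena free: 08:00-13:20, 15:05-15:25, 16:50-17:00.
Idris free: 09:10-13:35 (invert busy blocks within the working day).
Xiulan free: 08:05-13:10, 15:10-16:35 (invert busy blocks within the working day).
Jamal ∩ Elena: 09:10-13:10, 15:05-15:25.
Jamal ∩ Elena ∩ Idris: 09:10-13:10.
Jamal ∩ Elena ∩ Idris ∩ Xiulan: 09:10-13:10.

09:10-13:10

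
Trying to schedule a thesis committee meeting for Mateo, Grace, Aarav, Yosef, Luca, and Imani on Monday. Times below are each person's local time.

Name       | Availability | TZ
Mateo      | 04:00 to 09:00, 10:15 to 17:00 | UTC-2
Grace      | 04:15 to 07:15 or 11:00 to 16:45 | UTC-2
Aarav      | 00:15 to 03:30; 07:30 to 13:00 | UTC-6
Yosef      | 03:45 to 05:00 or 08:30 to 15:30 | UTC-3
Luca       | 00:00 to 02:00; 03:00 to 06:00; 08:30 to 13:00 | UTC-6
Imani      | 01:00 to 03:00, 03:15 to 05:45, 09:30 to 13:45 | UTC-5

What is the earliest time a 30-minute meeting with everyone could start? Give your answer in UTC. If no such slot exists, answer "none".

06:45

Mateo in UTC: 06:00-11:00, 12:15-19:00 (add 2h to convert from UTC-2).
Grace in UTC: 06:15-09:15, 13:00-18:45 (add 2h to convert from UTC-2).
Aarav in UTC: 06:15-09:30, 13:30-19:00 (add 6h to convert from UTC-6).
Yosef in UTC: 06:45-08:00, 11:30-18:30 (add 3h to convert from UTC-3).
Luca in UTC: 06:00-08:00, 09:00-12:00, 14:30-19:00 (add 6h to convert from UTC-6).
Imani in UTC: 06:00-08:00, 08:15-10:45, 14:30-18:45 (add 5h to convert from UTC-5).
Mateo ∩ Grace: 06:15-09:15, 13:00-18:45.
Mateo ∩ Grace ∩ Aarav: 06:15-09:15, 13:30-18:45.
Mateo ∩ Grace ∩ Aarav ∩ Yosef: 06:45-08:00, 13:30-18:30.
Mateo ∩ Grace ∩ Aarav ∩ Yosef ∩ Luca: 06:45-08:00, 14:30-18:30.
Mateo ∩ Grace ∩ Aarav ∩ Yosef ∩ Luca ∩ Imani: 06:45-08:00, 14:30-18:30.
The first common window of at least 30 minutes is 06:45-08:00, so the earliest start is 06:45.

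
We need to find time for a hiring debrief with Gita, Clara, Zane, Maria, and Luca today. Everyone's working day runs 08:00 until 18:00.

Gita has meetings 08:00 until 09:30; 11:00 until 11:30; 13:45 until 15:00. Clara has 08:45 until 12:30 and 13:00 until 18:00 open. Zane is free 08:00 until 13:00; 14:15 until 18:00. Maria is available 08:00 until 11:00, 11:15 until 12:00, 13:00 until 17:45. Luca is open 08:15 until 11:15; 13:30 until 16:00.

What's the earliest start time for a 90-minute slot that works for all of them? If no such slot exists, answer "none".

09:30

Gita free: 09:30-11:00, 11:30-13:45, 15:00-18:00 (invert busy blocks within the working day).
Clara free: 08:45-12:30, 13:00-18:00.
Zane free: 08:00-13:00, 14:15-18:00.
Maria free: 08:00-11:00, 11:15-12:00, 13:00-17:45.
Luca free: 08:15-11:15, 13:30-16:00.
Gita ∩ Clara: 09:30-11:00, 11:30-12:30, 13:00-13:45, 15:00-18:00.
Gita ∩ Clara ∩ Zane: 09:30-11:00, 11:30-12:30, 15:00-18:00.
Gita ∩ Clara ∩ Zane ∩ Maria: 09:30-11:00, 11:30-12:00, 15:00-17:45.
Gita ∩ Clara ∩ Zane ∩ Maria ∩ Luca: 09:30-11:00, 15:00-16:00.
The first common window of at least 90 minutes is 09:30-11:00, so the earliest start is 09:30.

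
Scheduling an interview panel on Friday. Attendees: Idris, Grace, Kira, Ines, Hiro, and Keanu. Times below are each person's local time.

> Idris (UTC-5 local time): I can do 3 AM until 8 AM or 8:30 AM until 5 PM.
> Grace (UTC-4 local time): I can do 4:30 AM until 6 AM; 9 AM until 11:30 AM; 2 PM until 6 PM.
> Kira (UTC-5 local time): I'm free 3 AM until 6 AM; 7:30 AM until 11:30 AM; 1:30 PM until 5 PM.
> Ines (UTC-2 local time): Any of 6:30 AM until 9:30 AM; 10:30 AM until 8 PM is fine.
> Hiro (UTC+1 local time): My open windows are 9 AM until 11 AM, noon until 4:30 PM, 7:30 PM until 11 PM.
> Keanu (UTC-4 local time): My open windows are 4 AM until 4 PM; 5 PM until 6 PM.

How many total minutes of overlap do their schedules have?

Idris in UTC: 08:00-13:00, 13:30-22:00 (add 5h to convert from UTC-5).
Grace in UTC: 08:30-10:00, 13:00-15:30, 18:00-22:00 (add 4h to convert from UTC-4).
Kira in UTC: 08:00-11:00, 12:30-16:30, 18:30-22:00 (add 5h to convert from UTC-5).
Ines in UTC: 08:30-11:30, 12:30-22:00 (add 2h to convert from UTC-2).
Hiro in UTC: 08:00-10:00, 11:00-15:30, 18:30-22:00 (subtract 1h to convert from UTC+1).
Keanu in UTC: 08:00-20:00, 21:00-22:00 (add 4h to convert from UTC-4).
Idris ∩ Grace: 08:30-10:00, 13:30-15:30, 18:00-22:00.
Idris ∩ Grace ∩ Kira: 08:30-10:00, 13:30-15:30, 18:30-22:00.
Idris ∩ Grace ∩ Kira ∩ Ines: 08:30-10:00, 13:30-15:30, 18:30-22:00.
Idris ∩ Grace ∩ Kira ∩ Ines ∩ Hiro: 08:30-10:00, 13:30-15:30, 18:30-22:00.
Idris ∩ Grace ∩ Kira ∩ Ines ∩ Hiro ∩ Keanu: 08:30-10:00, 13:30-15:30, 18:30-20:00, 21:00-22:00.
Summing the common windows: 90 + 120 + 90 + 60 = 360 minutes.

360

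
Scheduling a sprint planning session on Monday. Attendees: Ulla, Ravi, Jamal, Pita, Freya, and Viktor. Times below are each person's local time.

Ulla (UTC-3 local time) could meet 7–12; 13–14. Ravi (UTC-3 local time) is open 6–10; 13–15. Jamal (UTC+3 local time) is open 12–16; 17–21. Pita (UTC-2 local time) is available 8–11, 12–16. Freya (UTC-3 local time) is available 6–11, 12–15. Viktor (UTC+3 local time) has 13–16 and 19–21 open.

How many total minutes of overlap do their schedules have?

240

Ulla in UTC: 10:00-15:00, 16:00-17:00 (add 3h to convert from UTC-3).
Ravi in UTC: 09:00-13:00, 16:00-18:00 (add 3h to convert from UTC-3).
Jamal in UTC: 09:00-13:00, 14:00-18:00 (subtract 3h to convert from UTC+3).
Pita in UTC: 10:00-13:00, 14:00-18:00 (add 2h to convert from UTC-2).
Freya in UTC: 09:00-14:00, 15:00-18:00 (add 3h to convert from UTC-3).
Viktor in UTC: 10:00-13:00, 16:00-18:00 (subtract 3h to convert from UTC+3).
Ulla ∩ Ravi: 10:00-13:00, 16:00-17:00.
Ulla ∩ Ravi ∩ Jamal: 10:00-13:00, 16:00-17:00.
Ulla ∩ Ravi ∩ Jamal ∩ Pita: 10:00-13:00, 16:00-17:00.
Ulla ∩ Ravi ∩ Jamal ∩ Pita ∩ Freya: 10:00-13:00, 16:00-17:00.
Ulla ∩ Ravi ∩ Jamal ∩ Pita ∩ Freya ∩ Viktor: 10:00-13:00, 16:00-17:00.
So the common availability across everyone is 10:00-13:00, 16:00-17:00.
Summing the common windows: 180 + 60 = 240 minutes.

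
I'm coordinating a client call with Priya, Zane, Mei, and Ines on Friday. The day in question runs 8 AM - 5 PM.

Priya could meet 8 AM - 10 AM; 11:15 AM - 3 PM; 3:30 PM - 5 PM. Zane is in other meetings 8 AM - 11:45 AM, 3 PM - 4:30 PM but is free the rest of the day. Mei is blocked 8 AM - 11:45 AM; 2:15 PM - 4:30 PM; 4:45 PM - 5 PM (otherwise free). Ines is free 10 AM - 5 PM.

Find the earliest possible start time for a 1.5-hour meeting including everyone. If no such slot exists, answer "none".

11:45

Priya free: 08:00-10:00, 11:15-15:00, 15:30-17:00.
Zane free: 11:45-15:00, 16:30-17:00 (invert busy blocks within the working day).
Mei free: 11:45-14:15, 16:30-16:45 (invert busy blocks within the working day).
Ines free: 10:00-17:00.
Priya ∩ Zane: 11:45-15:00, 16:30-17:00.
Priya ∩ Zane ∩ Mei: 11:45-14:15, 16:30-16:45.
Priya ∩ Zane ∩ Mei ∩ Ines: 11:45-14:15, 16:30-16:45.
The first common window of at least 90 minutes is 11:45-14:15, so the earliest start is 11:45.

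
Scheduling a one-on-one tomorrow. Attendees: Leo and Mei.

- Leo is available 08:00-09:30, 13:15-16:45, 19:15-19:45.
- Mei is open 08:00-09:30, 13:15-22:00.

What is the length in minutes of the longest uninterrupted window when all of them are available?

Leo ∩ Mei: 08:00-09:30, 13:15-16:45, 19:15-19:45.
So the common availability across everyone is 08:00-09:30, 13:15-16:45, 19:15-19:45.
The longest is 13:15-16:45 at 210 minutes.

210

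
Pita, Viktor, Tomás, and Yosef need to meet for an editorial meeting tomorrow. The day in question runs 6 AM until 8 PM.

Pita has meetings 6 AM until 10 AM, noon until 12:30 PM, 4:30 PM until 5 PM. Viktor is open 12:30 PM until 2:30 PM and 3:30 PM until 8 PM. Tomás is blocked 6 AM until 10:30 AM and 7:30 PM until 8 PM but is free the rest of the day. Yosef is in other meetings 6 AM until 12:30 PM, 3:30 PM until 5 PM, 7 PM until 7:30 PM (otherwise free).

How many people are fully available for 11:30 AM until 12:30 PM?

1

Pita free: 10:00-12:00, 12:30-16:30, 17:00-20:00 (invert busy blocks within the working day).
Viktor free: 12:30-14:30, 15:30-20:00.
Tomás free: 10:30-19:30 (invert busy blocks within the working day).
Yosef free: 12:30-15:30, 17:00-19:00, 19:30-20:00 (invert busy blocks within the working day).
Tomás can make the full 11:30-12:30 slot — that's 1.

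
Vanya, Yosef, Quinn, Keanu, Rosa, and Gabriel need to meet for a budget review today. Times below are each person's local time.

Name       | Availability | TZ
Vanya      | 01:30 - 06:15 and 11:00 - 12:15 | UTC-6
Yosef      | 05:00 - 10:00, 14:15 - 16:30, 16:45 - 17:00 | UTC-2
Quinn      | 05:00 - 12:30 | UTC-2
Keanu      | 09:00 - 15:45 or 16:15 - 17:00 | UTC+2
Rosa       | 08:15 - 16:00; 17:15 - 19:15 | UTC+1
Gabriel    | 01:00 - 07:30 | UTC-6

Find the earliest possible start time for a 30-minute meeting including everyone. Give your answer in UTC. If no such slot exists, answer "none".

Vanya in UTC: 07:30-12:15, 17:00-18:15 (add 6h to convert from UTC-6).
Yosef in UTC: 07:00-12:00, 16:15-18:30, 18:45-19:00 (add 2h to convert from UTC-2).
Quinn in UTC: 07:00-14:30 (add 2h to convert from UTC-2).
Keanu in UTC: 07:00-13:45, 14:15-15:00 (subtract 2h to convert from UTC+2).
Rosa in UTC: 07:15-15:00, 16:15-18:15 (subtract 1h to convert from UTC+1).
Gabriel in UTC: 07:00-13:30 (add 6h to convert from UTC-6).
Vanya ∩ Yosef: 07:30-12:00, 17:00-18:15.
Vanya ∩ Yosef ∩ Quinn: 07:30-12:00.
Vanya ∩ Yosef ∩ Quinn ∩ Keanu: 07:30-12:00.
Vanya ∩ Yosef ∩ Quinn ∩ Keanu ∩ Rosa: 07:30-12:00.
Vanya ∩ Yosef ∩ Quinn ∩ Keanu ∩ Rosa ∩ Gabriel: 07:30-12:00.
Those are the intersection windows.
The first common window of at least 30 minutes is 07:30-12:00, so the earliest start is 07:30.

07:30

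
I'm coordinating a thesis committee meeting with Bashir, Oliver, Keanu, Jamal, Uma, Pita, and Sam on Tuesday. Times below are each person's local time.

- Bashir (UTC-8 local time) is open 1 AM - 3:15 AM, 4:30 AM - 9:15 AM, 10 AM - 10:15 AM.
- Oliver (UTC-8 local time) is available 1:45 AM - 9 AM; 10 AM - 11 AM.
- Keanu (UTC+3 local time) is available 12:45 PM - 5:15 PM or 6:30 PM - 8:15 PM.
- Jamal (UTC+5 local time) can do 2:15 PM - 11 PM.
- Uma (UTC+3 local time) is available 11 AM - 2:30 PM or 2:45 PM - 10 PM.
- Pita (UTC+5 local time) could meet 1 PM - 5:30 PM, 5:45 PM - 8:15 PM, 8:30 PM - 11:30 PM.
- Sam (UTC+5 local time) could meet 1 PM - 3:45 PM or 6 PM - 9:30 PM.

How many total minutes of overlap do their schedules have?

Bashir in UTC: 09:00-11:15, 12:30-17:15, 18:00-18:15 (add 8h to convert from UTC-8).
Oliver in UTC: 09:45-17:00, 18:00-19:00 (add 8h to convert from UTC-8).
Keanu in UTC: 09:45-14:15, 15:30-17:15 (subtract 3h to convert from UTC+3).
Jamal in UTC: 09:15-18:00 (subtract 5h to convert from UTC+5).
Uma in UTC: 08:00-11:30, 11:45-19:00 (subtract 3h to convert from UTC+3).
Pita in UTC: 08:00-12:30, 12:45-15:15, 15:30-18:30 (subtract 5h to convert from UTC+5).
Sam in UTC: 08:00-10:45, 13:00-16:30 (subtract 5h to convert from UTC+5).
Bashir ∩ Oliver: 09:45-11:15, 12:30-17:00, 18:00-18:15.
Bashir ∩ Oliver ∩ Keanu: 09:45-11:15, 12:30-14:15, 15:30-17:00.
Bashir ∩ Oliver ∩ Keanu ∩ Jamal: 09:45-11:15, 12:30-14:15, 15:30-17:00.
Bashir ∩ Oliver ∩ Keanu ∩ Jamal ∩ Uma: 09:45-11:15, 12:30-14:15, 15:30-17:00.
Bashir ∩ Oliver ∩ Keanu ∩ Jamal ∩ Uma ∩ Pita: 09:45-11:15, 12:45-14:15, 15:30-17:00.
Bashir ∩ Oliver ∩ Keanu ∩ Jamal ∩ Uma ∩ Pita ∩ Sam: 09:45-10:45, 13:00-14:15, 15:30-16:30.
Summing the common windows: 60 + 75 + 60 = 195 minutes.

195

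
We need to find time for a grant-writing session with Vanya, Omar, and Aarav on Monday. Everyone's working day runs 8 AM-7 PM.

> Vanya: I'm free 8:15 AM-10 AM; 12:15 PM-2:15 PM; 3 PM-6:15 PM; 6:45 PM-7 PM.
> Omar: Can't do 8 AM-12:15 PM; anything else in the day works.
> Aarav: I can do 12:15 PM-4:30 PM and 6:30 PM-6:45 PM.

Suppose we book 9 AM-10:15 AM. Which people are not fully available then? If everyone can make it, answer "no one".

Aarav, Omar, Vanya

Vanya free: 08:15-10:00, 12:15-14:15, 15:00-18:15, 18:45-19:00.
Omar free: 12:15-19:00 (invert busy blocks within the working day).
Aarav free: 12:15-16:30, 18:30-18:45.
Vanya: not fully free for 09:00-10:15. Omar: not fully free for 09:00-10:15. Aarav: not fully free for 09:00-10:15.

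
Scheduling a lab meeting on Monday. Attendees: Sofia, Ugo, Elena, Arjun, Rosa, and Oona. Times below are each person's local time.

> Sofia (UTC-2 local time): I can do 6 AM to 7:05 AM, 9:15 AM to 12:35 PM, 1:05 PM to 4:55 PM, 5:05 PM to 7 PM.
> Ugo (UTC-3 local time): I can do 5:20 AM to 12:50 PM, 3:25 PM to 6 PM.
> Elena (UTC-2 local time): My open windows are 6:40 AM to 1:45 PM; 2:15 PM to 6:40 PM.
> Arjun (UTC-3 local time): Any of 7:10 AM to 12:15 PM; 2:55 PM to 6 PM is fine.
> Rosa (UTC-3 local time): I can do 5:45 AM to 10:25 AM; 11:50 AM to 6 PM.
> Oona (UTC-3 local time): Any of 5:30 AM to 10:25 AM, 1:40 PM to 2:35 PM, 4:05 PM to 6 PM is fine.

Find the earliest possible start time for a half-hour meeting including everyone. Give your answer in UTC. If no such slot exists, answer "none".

11:15

Sofia in UTC: 08:00-09:05, 11:15-14:35, 15:05-18:55, 19:05-21:00 (add 2h to convert from UTC-2).
Ugo in UTC: 08:20-15:50, 18:25-21:00 (add 3h to convert from UTC-3).
Elena in UTC: 08:40-15:45, 16:15-20:40 (add 2h to convert from UTC-2).
Arjun in UTC: 10:10-15:15, 17:55-21:00 (add 3h to convert from UTC-3).
Rosa in UTC: 08:45-13:25, 14:50-21:00 (add 3h to convert from UTC-3).
Oona in UTC: 08:30-13:25, 16:40-17:35, 19:05-21:00 (add 3h to convert from UTC-3).
Sofia ∩ Ugo: 08:20-09:05, 11:15-14:35, 15:05-15:50, 18:25-18:55, 19:05-21:00.
Sofia ∩ Ugo ∩ Elena: 08:40-09:05, 11:15-14:35, 15:05-15:45, 18:25-18:55, 19:05-20:40.
Sofia ∩ Ugo ∩ Elena ∩ Arjun: 11:15-14:35, 15:05-15:15, 18:25-18:55, 19:05-20:40.
Sofia ∩ Ugo ∩ Elena ∩ Arjun ∩ Rosa: 11:15-13:25, 15:05-15:15, 18:25-18:55, 19:05-20:40.
Sofia ∩ Ugo ∩ Elena ∩ Arjun ∩ Rosa ∩ Oona: 11:15-13:25, 19:05-20:40.
So the common availability across everyone is 11:15-13:25, 19:05-20:40.
The first common window of at least 30 minutes is 11:15-13:25, so the earliest start is 11:15.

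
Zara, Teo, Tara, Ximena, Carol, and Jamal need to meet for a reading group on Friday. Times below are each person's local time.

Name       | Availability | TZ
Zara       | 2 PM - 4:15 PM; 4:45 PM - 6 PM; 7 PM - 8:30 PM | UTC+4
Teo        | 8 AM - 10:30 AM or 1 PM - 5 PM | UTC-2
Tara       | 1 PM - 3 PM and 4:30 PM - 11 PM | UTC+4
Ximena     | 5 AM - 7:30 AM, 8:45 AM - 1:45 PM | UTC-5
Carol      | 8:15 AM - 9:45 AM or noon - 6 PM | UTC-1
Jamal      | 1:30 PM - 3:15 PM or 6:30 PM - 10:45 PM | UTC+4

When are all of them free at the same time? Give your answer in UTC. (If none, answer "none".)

10:00-10:45, 15:00-16:30

Zara in UTC: 10:00-12:15, 12:45-14:00, 15:00-16:30 (subtract 4h to convert from UTC+4).
Teo in UTC: 10:00-12:30, 15:00-19:00 (add 2h to convert from UTC-2).
Tara in UTC: 09:00-11:00, 12:30-19:00 (subtract 4h to convert from UTC+4).
Ximena in UTC: 10:00-12:30, 13:45-18:45 (add 5h to convert from UTC-5).
Carol in UTC: 09:15-10:45, 13:00-19:00 (add 1h to convert from UTC-1).
Jamal in UTC: 09:30-11:15, 14:30-18:45 (subtract 4h to convert from UTC+4).
Zara ∩ Teo: 10:00-12:15, 15:00-16:30.
Zara ∩ Teo ∩ Tara: 10:00-11:00, 15:00-16:30.
Zara ∩ Teo ∩ Tara ∩ Ximena: 10:00-11:00, 15:00-16:30.
Zara ∩ Teo ∩ Tara ∩ Ximena ∩ Carol: 10:00-10:45, 15:00-16:30.
Zara ∩ Teo ∩ Tara ∩ Ximena ∩ Carol ∩ Jamal: 10:00-10:45, 15:00-16:30.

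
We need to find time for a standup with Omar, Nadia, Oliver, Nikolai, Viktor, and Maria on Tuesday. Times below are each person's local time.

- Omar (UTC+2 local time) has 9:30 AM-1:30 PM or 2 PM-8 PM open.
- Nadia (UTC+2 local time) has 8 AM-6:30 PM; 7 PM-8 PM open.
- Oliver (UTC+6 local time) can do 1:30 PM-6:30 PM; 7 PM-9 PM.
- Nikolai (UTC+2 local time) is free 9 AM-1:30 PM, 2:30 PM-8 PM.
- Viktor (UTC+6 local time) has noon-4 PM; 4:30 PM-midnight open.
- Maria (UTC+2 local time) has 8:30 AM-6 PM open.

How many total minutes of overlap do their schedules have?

Omar in UTC: 07:30-11:30, 12:00-18:00 (subtract 2h to convert from UTC+2).
Nadia in UTC: 06:00-16:30, 17:00-18:00 (subtract 2h to convert from UTC+2).
Oliver in UTC: 07:30-12:30, 13:00-15:00 (subtract 6h to convert from UTC+6).
Nikolai in UTC: 07:00-11:30, 12:30-18:00 (subtract 2h to convert from UTC+2).
Viktor in UTC: 06:00-10:00, 10:30-18:00 (subtract 6h to convert from UTC+6).
Maria in UTC: 06:30-16:00 (subtract 2h to convert from UTC+2).
Omar ∩ Nadia: 07:30-11:30, 12:00-16:30, 17:00-18:00.
Omar ∩ Nadia ∩ Oliver: 07:30-11:30, 12:00-12:30, 13:00-15:00.
Omar ∩ Nadia ∩ Oliver ∩ Nikolai: 07:30-11:30, 13:00-15:00.
Omar ∩ Nadia ∩ Oliver ∩ Nikolai ∩ Viktor: 07:30-10:00, 10:30-11:30, 13:00-15:00.
Omar ∩ Nadia ∩ Oliver ∩ Nikolai ∩ Viktor ∩ Maria: 07:30-10:00, 10:30-11:30, 13:00-15:00.
So the common availability across everyone is 07:30-10:00, 10:30-11:30, 13:00-15:00.
Summing the common windows: 150 + 60 + 120 = 330 minutes.

330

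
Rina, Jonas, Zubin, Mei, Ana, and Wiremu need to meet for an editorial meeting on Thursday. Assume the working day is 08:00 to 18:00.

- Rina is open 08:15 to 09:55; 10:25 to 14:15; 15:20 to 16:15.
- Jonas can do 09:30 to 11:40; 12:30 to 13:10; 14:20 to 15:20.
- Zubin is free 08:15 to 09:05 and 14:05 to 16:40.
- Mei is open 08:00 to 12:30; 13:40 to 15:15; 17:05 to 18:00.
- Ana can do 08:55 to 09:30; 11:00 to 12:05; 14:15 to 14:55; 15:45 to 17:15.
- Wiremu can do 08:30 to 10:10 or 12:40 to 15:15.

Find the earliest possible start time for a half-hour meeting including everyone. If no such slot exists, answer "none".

none

Rina ∩ Jonas: 09:30-09:55, 10:25-11:40, 12:30-13:10.
Rina ∩ Jonas ∩ Zubin: ∅.
Rina ∩ Jonas ∩ Zubin ∩ Mei: ∅.
Rina ∩ Jonas ∩ Zubin ∩ Mei ∩ Ana: ∅.
Rina ∩ Jonas ∩ Zubin ∩ Mei ∩ Ana ∩ Wiremu: ∅.
There is no time when everyone is free.
No common window is at least 30 minutes long.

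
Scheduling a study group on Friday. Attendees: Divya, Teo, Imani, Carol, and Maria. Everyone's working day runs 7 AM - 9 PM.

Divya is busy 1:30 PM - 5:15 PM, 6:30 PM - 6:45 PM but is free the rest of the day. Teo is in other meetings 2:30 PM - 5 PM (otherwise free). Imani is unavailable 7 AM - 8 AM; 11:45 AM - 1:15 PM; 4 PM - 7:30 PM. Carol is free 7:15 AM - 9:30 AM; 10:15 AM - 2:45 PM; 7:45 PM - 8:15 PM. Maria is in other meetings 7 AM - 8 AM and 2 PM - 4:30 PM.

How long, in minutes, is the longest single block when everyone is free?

Divya free: 07:00-13:30, 17:15-18:30, 18:45-21:00 (invert busy blocks within the working day).
Teo free: 07:00-14:30, 17:00-21:00 (invert busy blocks within the working day).
Imani free: 08:00-11:45, 13:15-16:00, 19:30-21:00 (invert busy blocks within the working day).
Carol free: 07:15-09:30, 10:15-14:45, 19:45-20:15.
Maria free: 08:00-14:00, 16:30-21:00 (invert busy blocks within the working day).
Divya ∩ Teo: 07:00-13:30, 17:15-18:30, 18:45-21:00.
Divya ∩ Teo ∩ Imani: 08:00-11:45, 13:15-13:30, 19:30-21:00.
Divya ∩ Teo ∩ Imani ∩ Carol: 08:00-09:30, 10:15-11:45, 13:15-13:30, 19:45-20:15.
Divya ∩ Teo ∩ Imani ∩ Carol ∩ Maria: 08:00-09:30, 10:15-11:45, 13:15-13:30, 19:45-20:15.
The longest is 08:00-09:30 at 90 minutes.

90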